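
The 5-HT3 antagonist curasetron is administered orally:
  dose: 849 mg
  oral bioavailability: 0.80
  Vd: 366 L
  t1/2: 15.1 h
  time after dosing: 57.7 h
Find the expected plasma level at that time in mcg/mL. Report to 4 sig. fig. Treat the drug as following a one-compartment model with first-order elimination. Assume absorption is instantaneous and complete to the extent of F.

Amount reaching circulation = F × Dose = 0.80 × 849.0 = 679.2 mg
C₀ = F·Dose / Vd = 679.2 / 366 = 1.856 mg/L
k = ln2 / t½ = 0.693147 / 15.1 = 0.04590 h⁻¹
C = C₀ · e^(−k·t) = 1.856 × e^(−0.04590 × 57.7)
  = 1.856 × 0.07076 = 0.1313 mg/L
(0.1313 mg/L = 0.1313 mcg/mL)

0.1313 mcg/mL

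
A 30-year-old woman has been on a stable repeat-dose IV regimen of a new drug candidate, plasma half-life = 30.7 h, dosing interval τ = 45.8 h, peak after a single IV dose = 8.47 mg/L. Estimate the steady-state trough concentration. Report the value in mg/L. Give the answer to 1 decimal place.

k = ln2 / t½ = 0.693147 / 30.7 = 0.02258 h⁻¹
e^(−kτ) = e^(−0.02258 × 45.8) = 0.3555
Accumulation ratio R = 1 / (1 − e^(−kτ)) = 1 / (1 − 0.3555) = 1.552
Steady-state trough = C₀ × R × e^(−kτ) = 8.47 × 1.552 × 0.3555 = 4.673 mg/L

4.7 mg/L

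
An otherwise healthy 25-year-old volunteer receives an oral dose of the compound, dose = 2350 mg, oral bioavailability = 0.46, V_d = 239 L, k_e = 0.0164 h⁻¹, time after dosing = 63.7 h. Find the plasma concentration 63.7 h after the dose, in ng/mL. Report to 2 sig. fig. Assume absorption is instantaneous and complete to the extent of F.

1600 ng/mL

Amount reaching circulation = F × Dose = 0.46 × 2350 = 1081 mg
C₀ = F·Dose / Vd = 1081 / 239 = 4.523 mg/L
C = C₀ · e^(−k·t) = 4.523 × e^(−0.01640 × 63.7)
  = 4.523 × 0.3518 = 1.591 mg/L
Convert: 1.591 mg/L × 1000 = 1591 ng/mL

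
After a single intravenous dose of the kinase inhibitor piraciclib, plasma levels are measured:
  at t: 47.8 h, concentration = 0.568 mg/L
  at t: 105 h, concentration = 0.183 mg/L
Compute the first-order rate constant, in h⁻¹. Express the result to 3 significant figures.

k = ln(C₁/C₂) / (t₂ − t₁) = ln(0.568/0.183) / (105 − 47.8)
  = 1.133 / 57.20 = 0.01981 h⁻¹

0.0198 h⁻¹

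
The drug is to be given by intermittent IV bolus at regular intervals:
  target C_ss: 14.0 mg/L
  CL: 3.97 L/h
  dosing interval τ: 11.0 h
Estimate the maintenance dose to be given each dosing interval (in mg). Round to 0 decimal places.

611 mg

At steady state, Dose/τ = Css × CL.
Dose = Css × CL × τ = 14.0 × 3.970 × 11.0 = 611.4 mg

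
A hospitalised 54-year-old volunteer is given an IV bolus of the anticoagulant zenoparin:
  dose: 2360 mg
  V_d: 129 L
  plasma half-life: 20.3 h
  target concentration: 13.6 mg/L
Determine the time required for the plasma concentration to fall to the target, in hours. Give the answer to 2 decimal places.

8.68 h

C₀ = Dose / Vd = 2360 / 129 = 18.29 mg/L
k = ln2 / t½ = 0.693147 / 20.3 = 0.03415 h⁻¹
t = ln(C₀ / C) / k = ln(18.29 / 13.6) / 0.03415
  = ln(1.345) / 0.03415 = 0.2964 / 0.03415 = 8.679 h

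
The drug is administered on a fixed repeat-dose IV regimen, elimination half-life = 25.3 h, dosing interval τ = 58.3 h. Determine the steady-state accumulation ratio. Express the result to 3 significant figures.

1.25

k = ln2 / t½ = 0.693147 / 25.3 = 0.02740 h⁻¹
e^(−kτ) = e^(−0.02740 × 58.3) = 0.2024
Accumulation ratio R = 1 / (1 − e^(−kτ)) = 1 / (1 − 0.2024) = 1.254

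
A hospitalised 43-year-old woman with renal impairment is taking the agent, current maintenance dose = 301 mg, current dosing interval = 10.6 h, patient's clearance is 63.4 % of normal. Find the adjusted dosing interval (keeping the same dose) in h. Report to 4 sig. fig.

16.72 h

To keep the same average steady-state level, dosing rate must scale with clearance.
CL ratio = 63.4 / 100 = 0.6340
New interval (same dose) = 10.6 / 0.6340 = 16.72 h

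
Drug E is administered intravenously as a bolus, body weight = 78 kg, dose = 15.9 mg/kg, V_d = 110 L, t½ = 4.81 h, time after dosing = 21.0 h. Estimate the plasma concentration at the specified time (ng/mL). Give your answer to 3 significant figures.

Total dose = 15.9 × 78 = 1240 mg
C₀ = Dose / Vd = 1240 / 110 = 11.27 mg/L
k = ln2 / t½ = 0.693147 / 4.81 = 0.1441 h⁻¹
C = C₀ · e^(−k·t) = 11.27 × e^(−0.1441 × 21.0)
  = 11.27 × 0.04850 = 0.5466 mg/L
Convert: 0.5466 mg/L × 1000 = 546.6 ng/mL

547 ng/mL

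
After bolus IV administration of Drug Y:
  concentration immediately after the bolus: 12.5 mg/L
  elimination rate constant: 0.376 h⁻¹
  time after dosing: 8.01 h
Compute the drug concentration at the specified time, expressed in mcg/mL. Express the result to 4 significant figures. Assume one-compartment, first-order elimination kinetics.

C = C₀ · e^(−k·t) = 12.50 × e^(−0.3760 × 8.01)
  = 12.50 × 0.04921 = 0.6151 mg/L
(0.6151 mg/L = 0.6151 mcg/mL)

0.6151 mcg/mL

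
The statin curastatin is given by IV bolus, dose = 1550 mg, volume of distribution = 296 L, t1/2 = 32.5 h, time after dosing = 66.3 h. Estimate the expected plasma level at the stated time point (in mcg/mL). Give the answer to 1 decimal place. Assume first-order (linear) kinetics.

1.3 mcg/mL

C₀ = Dose / Vd = 1550 / 296 = 5.236 mg/L
k = ln2 / t½ = 0.693147 / 32.5 = 0.02133 h⁻¹
C = C₀ · e^(−k·t) = 5.236 × e^(−0.02133 × 66.3)
  = 5.236 × 0.2431 = 1.273 mg/L
(1.273 mg/L = 1.273 mcg/mL)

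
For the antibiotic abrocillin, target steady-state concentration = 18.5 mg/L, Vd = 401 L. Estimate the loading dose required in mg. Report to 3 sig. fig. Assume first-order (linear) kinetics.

LD = Css × Vd = 18.5 × 401 = 7419 mg

7420 mg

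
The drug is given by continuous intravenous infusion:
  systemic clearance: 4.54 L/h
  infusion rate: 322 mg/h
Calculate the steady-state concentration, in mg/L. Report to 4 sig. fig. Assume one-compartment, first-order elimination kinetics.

70.93 mg/L

At steady state Css = R₀ / CL = 322 / 4.540 = 70.93 mg/L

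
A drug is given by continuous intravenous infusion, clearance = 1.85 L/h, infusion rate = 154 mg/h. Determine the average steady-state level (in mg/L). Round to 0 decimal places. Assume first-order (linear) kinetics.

At steady state Css = R₀ / CL = 154 / 1.850 = 83.24 mg/L

83 mg/L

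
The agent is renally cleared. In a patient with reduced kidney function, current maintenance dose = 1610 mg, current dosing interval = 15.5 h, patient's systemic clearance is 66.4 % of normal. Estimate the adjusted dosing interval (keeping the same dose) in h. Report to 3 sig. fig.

23.3 h

To keep the same average steady-state level, dosing rate must scale with clearance.
CL ratio = 66.4 / 100 = 0.6640
New interval (same dose) = 15.5 / 0.6640 = 23.34 h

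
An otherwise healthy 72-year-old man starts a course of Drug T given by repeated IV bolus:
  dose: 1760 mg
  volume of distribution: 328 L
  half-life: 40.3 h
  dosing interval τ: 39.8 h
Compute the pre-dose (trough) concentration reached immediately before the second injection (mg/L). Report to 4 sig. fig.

2.706 mg/L

C₀ per dose = Dose / Vd = 1760 / 328 = 5.366 mg/L
k = ln2 / t½ = 0.693147 / 40.3 = 0.01720 h⁻¹
Fraction remaining after one interval: r = e^(−kτ) = e^(−0.01720 × 39.8) = 0.5043
Before dose 2, 1 dose has been given (aged 1τ).
C_trough = C₀ × r = 5.366 × 0.5043 = 2.706 mg/L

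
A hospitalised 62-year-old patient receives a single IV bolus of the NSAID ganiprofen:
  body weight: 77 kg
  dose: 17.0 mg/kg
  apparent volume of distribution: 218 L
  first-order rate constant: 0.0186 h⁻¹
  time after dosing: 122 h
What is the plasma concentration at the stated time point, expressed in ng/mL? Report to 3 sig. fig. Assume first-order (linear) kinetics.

621 ng/mL

Total dose = 17.0 × 77 = 1309 mg
C₀ = Dose / Vd = 1309 / 218 = 6.005 mg/L
C = C₀ · e^(−k·t) = 6.005 × e^(−0.01860 × 122)
  = 6.005 × 0.1034 = 0.6209 mg/L
Convert: 0.6209 mg/L × 1000 = 620.9 ng/mL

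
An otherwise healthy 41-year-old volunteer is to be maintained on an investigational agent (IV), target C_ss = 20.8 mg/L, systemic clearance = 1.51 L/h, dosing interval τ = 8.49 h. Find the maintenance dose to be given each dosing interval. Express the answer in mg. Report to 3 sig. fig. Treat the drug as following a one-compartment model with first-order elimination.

At steady state, Dose/τ = Css × CL.
Dose = Css × CL × τ = 20.8 × 1.510 × 8.49 = 266.7 mg

267 mg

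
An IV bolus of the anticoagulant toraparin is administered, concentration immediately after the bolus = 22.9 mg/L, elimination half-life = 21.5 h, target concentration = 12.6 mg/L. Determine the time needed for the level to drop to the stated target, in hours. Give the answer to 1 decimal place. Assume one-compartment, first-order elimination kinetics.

18.5 h

k = ln2 / t½ = 0.693147 / 21.5 = 0.03224 h⁻¹
t = ln(C₀ / C) / k = ln(22.90 / 12.6) / 0.03224
  = ln(1.817) / 0.03224 = 0.5972 / 0.03224 = 18.52 h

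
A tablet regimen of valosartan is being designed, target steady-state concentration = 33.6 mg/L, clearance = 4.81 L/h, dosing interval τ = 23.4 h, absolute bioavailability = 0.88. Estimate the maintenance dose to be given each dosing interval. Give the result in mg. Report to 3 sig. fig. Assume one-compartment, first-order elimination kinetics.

At steady state, F × (Dose/τ) = Css × CL.
Dose = Css × CL × τ / F = 33.6 × 4.810 × 23.4 / 0.88 = 4298 mg

4300 mg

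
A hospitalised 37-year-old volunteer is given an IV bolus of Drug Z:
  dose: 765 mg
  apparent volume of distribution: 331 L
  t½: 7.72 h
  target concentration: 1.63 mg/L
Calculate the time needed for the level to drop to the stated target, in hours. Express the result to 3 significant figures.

C₀ = Dose / Vd = 765.0 / 331 = 2.311 mg/L
k = ln2 / t½ = 0.693147 / 7.72 = 0.08979 h⁻¹
t = ln(C₀ / C) / k = ln(2.311 / 1.63) / 0.08979
  = ln(1.418) / 0.08979 = 0.3492 / 0.08979 = 3.889 h

3.89 h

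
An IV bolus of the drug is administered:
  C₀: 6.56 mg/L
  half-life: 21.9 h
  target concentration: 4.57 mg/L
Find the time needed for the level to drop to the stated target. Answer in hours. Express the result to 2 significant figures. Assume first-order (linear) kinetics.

11 h

k = ln2 / t½ = 0.693147 / 21.9 = 0.03165 h⁻¹
t = ln(C₀ / C) / k = ln(6.560 / 4.57) / 0.03165
  = ln(1.435) / 0.03165 = 0.3612 / 0.03165 = 11.41 h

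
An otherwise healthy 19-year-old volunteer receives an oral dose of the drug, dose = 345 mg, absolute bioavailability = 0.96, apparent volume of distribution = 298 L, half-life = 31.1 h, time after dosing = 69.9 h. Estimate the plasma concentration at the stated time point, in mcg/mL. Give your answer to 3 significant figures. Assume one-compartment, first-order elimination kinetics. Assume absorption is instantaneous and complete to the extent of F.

Amount reaching circulation = F × Dose = 0.96 × 345.0 = 331.2 mg
C₀ = F·Dose / Vd = 331.2 / 298 = 1.111 mg/L
k = ln2 / t½ = 0.693147 / 31.1 = 0.02229 h⁻¹
C = C₀ · e^(−k·t) = 1.111 × e^(−0.02229 × 69.9)
  = 1.111 × 0.2105 = 0.2339 mg/L
(0.2339 mg/L = 0.2339 mcg/mL)

0.234 mcg/mL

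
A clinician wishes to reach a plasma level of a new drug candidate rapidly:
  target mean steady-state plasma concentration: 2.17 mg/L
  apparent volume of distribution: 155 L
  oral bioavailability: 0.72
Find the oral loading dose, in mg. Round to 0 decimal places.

LD = Css × Vd / F = 2.17 × 155 / 0.72 = 467.2 mg

467 mg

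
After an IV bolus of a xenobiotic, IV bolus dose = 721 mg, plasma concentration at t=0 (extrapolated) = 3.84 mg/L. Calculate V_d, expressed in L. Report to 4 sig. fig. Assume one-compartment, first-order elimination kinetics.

Vd = Dose / C₀ = 721.0 / 3.84 = 187.8 L

187.8 L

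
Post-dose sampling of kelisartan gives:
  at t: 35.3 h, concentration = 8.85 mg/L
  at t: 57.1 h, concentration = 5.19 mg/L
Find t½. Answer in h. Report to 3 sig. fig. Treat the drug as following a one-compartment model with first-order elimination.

k = ln(C₁/C₂) / (t₂ − t₁) = ln(8.85/5.19) / (57.1 − 35.3)
  = 0.5337 / 21.80 = 0.02448 h⁻¹
t½ = ln2 / k = 0.693147 / 0.02448 = 28.31 h

28.3 h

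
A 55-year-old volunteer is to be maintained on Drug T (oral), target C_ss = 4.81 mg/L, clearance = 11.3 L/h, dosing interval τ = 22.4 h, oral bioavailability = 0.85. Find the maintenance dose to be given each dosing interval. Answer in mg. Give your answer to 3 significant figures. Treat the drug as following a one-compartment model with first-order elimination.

At steady state, F × (Dose/τ) = Css × CL.
Dose = Css × CL × τ / F = 4.81 × 11.30 × 22.4 / 0.85 = 1432 mg

1430 mg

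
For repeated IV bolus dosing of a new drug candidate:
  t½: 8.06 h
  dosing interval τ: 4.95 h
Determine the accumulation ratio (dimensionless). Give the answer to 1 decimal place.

2.9

k = ln2 / t½ = 0.693147 / 8.06 = 0.08600 h⁻¹
e^(−kτ) = e^(−0.08600 × 4.95) = 0.6533
Accumulation ratio R = 1 / (1 − e^(−kτ)) = 1 / (1 − 0.6533) = 2.884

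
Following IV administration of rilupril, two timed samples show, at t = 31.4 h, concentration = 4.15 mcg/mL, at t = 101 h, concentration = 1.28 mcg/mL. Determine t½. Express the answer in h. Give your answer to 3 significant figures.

k = ln(C₁/C₂) / (t₂ − t₁) = ln(4.15/1.28) / (101 − 31.4)
  = 1.176 / 69.60 = 0.01690 h⁻¹
t½ = ln2 / k = 0.693147 / 0.01690 = 41.01 h

41.0 h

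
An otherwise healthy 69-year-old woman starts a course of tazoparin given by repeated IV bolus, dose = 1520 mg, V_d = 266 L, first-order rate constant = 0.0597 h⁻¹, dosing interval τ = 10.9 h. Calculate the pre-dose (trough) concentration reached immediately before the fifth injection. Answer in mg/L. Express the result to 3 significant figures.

C₀ per dose = Dose / Vd = 1520 / 266 = 5.714 mg/L
Fraction remaining after one interval: r = e^(−kτ) = e^(−0.05970 × 10.9) = 0.5217
Before dose 5, 4 doses have been given (aged 1τ, 2τ, 3τ, 4τ).
C_trough = C₀ × (r + r² + … + r^4) = C₀ × r(1−r^4)/(1−r)
        = 5.714 × 0.5217 × (1 − 0.07408) / (1 − 0.5217) = 5.771 mg/L

5.77 mg/L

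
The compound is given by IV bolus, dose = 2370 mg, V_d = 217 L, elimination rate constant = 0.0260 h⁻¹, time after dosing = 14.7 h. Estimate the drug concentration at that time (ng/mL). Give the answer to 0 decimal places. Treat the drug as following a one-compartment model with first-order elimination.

7452 ng/mL

C₀ = Dose / Vd = 2370 / 217 = 10.92 mg/L
C = C₀ · e^(−k·t) = 10.92 × e^(−0.02600 × 14.7)
  = 10.92 × 0.6824 = 7.452 mg/L
Convert: 7.452 mg/L × 1000 = 7452 ng/mL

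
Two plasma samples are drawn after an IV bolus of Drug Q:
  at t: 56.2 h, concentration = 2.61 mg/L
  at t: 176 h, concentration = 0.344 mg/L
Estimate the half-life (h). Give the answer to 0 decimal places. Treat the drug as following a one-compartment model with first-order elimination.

k = ln(C₁/C₂) / (t₂ − t₁) = ln(2.61/0.344) / (176 − 56.2)
  = 2.026 / 119.8 = 0.01691 h⁻¹
t½ = ln2 / k = 0.693147 / 0.01691 = 40.99 h

41 h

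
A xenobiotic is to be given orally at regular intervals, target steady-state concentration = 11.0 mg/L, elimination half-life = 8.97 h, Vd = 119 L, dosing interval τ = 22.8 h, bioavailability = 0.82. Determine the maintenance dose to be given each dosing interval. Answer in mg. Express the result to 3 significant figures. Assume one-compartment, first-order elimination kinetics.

2810 mg

k = ln2 / t½ = 0.693147 / 8.97 = 0.07727 h⁻¹
CL = k × Vd = 0.07727 × 119 = 9.195 L/h
At steady state, F × (Dose/τ) = Css × CL.
Dose = Css × CL × τ / F = 11.0 × 9.195 × 22.8 / 0.82 = 2812 mg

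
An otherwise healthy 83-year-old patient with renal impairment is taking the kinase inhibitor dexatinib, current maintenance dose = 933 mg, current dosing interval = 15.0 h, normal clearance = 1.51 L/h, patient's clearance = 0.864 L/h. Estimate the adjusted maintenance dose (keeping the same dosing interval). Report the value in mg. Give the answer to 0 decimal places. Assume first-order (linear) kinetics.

534 mg

To keep the same average steady-state level, dosing rate must scale with clearance.
CL ratio = 0.864 / 1.51 = 0.5722
New dose (same interval) = 933 × 0.5722 = 533.9 mg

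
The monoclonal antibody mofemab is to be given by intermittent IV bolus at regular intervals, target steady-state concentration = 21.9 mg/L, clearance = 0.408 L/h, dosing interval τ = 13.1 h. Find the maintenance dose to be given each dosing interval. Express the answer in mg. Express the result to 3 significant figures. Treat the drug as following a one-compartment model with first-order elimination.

At steady state, Dose/τ = Css × CL.
Dose = Css × CL × τ = 21.9 × 0.4080 × 13.1 = 117.1 mg

117 mg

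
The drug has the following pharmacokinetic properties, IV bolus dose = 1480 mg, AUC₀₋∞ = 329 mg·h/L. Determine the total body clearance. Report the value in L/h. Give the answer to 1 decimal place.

CL = Dose / AUC = 1480 / 329 = 4.498 L/h

4.5 L/h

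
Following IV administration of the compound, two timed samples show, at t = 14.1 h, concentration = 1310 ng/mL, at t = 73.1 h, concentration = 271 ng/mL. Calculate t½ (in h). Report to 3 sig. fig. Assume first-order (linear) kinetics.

k = ln(C₁/C₂) / (t₂ − t₁) = ln(1310/271) / (73.1 − 14.1)
  = 1.576 / 59.00 = 0.02671 h⁻¹
t½ = ln2 / k = 0.693147 / 0.02671 = 25.95 h

26.0 h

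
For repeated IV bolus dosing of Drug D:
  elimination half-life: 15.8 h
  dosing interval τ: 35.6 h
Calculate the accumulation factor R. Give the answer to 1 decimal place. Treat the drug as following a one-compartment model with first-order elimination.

1.3

k = ln2 / t½ = 0.693147 / 15.8 = 0.04387 h⁻¹
e^(−kτ) = e^(−0.04387 × 35.6) = 0.2098
Accumulation ratio R = 1 / (1 − e^(−kτ)) = 1 / (1 − 0.2098) = 1.266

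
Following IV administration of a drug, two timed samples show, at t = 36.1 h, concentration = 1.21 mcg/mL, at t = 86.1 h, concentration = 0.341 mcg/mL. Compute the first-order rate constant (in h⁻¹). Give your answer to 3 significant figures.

k = ln(C₁/C₂) / (t₂ − t₁) = ln(1.21/0.341) / (86.1 − 36.1)
  = 1.266 / 50.00 = 0.02532 h⁻¹

0.0253 h⁻¹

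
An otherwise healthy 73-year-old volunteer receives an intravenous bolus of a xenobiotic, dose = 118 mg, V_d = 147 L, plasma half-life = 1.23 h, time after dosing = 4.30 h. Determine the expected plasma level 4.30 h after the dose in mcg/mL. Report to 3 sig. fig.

0.0712 mcg/mL

C₀ = Dose / Vd = 118.0 / 147 = 0.8027 mg/L
k = ln2 / t½ = 0.693147 / 1.23 = 0.5635 h⁻¹
C = C₀ · e^(−k·t) = 0.8027 × e^(−0.5635 × 4.30)
  = 0.8027 × 0.08865 = 0.07116 mg/L
(0.07116 mg/L = 0.07116 mcg/mL)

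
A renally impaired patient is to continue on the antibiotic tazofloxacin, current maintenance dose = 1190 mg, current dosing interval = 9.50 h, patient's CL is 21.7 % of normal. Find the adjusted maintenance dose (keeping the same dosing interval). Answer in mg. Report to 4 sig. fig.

258.2 mg

To keep the same average steady-state level, dosing rate must scale with clearance.
CL ratio = 21.7 / 100 = 0.2170
New dose (same interval) = 1190 × 0.2170 = 258.2 mg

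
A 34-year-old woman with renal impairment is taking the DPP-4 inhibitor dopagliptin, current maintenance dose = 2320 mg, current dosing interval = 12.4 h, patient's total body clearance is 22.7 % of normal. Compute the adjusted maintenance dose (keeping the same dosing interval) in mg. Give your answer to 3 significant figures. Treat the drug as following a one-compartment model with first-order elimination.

To keep the same average steady-state level, dosing rate must scale with clearance.
CL ratio = 22.7 / 100 = 0.2270
New dose (same interval) = 2320 × 0.2270 = 526.6 mg

527 mg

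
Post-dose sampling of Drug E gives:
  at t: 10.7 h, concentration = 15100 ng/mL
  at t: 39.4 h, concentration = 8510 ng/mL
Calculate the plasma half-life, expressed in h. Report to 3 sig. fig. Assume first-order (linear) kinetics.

34.7 h

k = ln(C₁/C₂) / (t₂ − t₁) = ln(15100/8510) / (39.4 − 10.7)
  = 0.5735 / 28.70 = 0.01998 h⁻¹
t½ = ln2 / k = 0.693147 / 0.01998 = 34.69 h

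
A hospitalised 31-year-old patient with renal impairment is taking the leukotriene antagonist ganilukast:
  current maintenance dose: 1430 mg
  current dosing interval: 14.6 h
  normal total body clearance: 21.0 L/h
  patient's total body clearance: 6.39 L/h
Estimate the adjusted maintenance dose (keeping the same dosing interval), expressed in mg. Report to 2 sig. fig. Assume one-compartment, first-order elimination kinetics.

440 mg

To keep the same average steady-state level, dosing rate must scale with clearance.
CL ratio = 6.39 / 21.0 = 0.3043
New dose (same interval) = 1430 × 0.3043 = 435.1 mg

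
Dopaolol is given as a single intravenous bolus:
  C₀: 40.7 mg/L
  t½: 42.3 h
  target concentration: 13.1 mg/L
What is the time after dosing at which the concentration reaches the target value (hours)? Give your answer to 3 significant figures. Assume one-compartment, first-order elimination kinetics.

k = ln2 / t½ = 0.693147 / 42.3 = 0.01639 h⁻¹
t = ln(C₀ / C) / k = ln(40.70 / 13.1) / 0.01639
  = ln(3.107) / 0.01639 = 1.134 / 0.01639 = 69.19 h

69.2 h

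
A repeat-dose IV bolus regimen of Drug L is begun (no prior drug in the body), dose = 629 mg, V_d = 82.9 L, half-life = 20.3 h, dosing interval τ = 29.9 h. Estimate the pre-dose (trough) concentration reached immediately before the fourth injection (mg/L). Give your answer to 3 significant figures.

4.07 mg/L

C₀ per dose = Dose / Vd = 629 / 82.9 = 7.587 mg/L
k = ln2 / t½ = 0.693147 / 20.3 = 0.03415 h⁻¹
Fraction remaining after one interval: r = e^(−kτ) = e^(−0.03415 × 29.9) = 0.3602
Before dose 4, 3 doses have been given (aged 1τ, 2τ, 3τ).
C_trough = C₀ × (r + r² + … + r^3) = C₀ × r(1−r^3)/(1−r)
        = 7.587 × 0.3602 × (1 − 0.04673) / (1 − 0.3602) = 4.072 mg/L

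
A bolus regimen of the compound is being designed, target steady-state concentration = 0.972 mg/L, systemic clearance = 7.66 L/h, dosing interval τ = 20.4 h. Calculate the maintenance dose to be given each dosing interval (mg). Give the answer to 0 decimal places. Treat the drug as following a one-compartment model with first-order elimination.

At steady state, Dose/τ = Css × CL.
Dose = Css × CL × τ = 0.972 × 7.660 × 20.4 = 151.9 mg

152 mg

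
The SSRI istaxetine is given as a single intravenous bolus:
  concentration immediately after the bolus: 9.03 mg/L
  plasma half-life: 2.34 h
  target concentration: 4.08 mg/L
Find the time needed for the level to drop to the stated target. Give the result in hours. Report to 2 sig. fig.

2.7 h

k = ln2 / t½ = 0.693147 / 2.34 = 0.2962 h⁻¹
t = ln(C₀ / C) / k = ln(9.030 / 4.08) / 0.2962
  = ln(2.213) / 0.2962 = 0.7943 / 0.2962 = 2.682 h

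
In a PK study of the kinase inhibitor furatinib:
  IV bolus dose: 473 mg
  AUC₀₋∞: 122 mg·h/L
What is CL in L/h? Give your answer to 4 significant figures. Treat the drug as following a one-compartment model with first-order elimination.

CL = Dose / AUC = 473 / 122 = 3.877 L/h

3.877 L/h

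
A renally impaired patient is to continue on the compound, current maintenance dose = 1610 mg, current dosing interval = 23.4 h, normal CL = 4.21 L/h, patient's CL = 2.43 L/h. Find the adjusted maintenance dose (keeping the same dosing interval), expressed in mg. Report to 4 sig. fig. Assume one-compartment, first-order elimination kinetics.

929.3 mg

To keep the same average steady-state level, dosing rate must scale with clearance.
CL ratio = 2.43 / 4.21 = 0.5772
New dose (same interval) = 1610 × 0.5772 = 929.3 mg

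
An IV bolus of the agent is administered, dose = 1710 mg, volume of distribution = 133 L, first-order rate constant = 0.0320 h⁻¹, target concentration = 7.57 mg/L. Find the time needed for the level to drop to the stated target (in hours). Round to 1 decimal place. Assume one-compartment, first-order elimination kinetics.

16.6 h

C₀ = Dose / Vd = 1710 / 133 = 12.86 mg/L
t = ln(C₀ / C) / k = ln(12.86 / 7.57) / 0.03200
  = ln(1.699) / 0.03200 = 0.5300 / 0.03200 = 16.56 h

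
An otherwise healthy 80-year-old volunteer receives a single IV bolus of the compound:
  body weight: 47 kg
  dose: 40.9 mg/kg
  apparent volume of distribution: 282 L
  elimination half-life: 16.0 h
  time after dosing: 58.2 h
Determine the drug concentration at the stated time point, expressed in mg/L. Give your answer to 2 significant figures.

Total dose = 40.9 × 47 = 1922 mg
C₀ = Dose / Vd = 1922 / 282 = 6.816 mg/L
k = ln2 / t½ = 0.693147 / 16.0 = 0.04332 h⁻¹
C = C₀ · e^(−k·t) = 6.816 × e^(−0.04332 × 58.2)
  = 6.816 × 0.08036 = 0.5477 mg/L

0.55 mg/L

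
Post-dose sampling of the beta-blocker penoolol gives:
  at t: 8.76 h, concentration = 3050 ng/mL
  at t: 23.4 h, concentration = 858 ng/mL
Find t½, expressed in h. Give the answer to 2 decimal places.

8.00 h

k = ln(C₁/C₂) / (t₂ − t₁) = ln(3050/858) / (23.4 − 8.76)
  = 1.268 / 14.64 = 0.08661 h⁻¹
t½ = ln2 / k = 0.693147 / 0.08661 = 8.003 h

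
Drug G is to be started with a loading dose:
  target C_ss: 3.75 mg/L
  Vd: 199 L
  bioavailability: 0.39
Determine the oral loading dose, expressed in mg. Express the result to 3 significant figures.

1910 mg

LD = Css × Vd / F = 3.75 × 199 / 0.39 = 1913 mg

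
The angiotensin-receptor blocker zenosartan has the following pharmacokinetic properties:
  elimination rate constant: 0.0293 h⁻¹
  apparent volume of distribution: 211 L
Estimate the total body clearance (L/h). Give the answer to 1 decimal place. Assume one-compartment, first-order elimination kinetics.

CL = k × Vd = 0.0293 × 211 = 6.182 L/h

6.2 L/h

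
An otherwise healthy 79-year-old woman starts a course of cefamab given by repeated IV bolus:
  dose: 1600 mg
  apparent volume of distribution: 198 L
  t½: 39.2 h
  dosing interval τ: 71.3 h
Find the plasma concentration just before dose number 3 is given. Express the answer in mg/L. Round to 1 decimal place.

2.9 mg/L

C₀ per dose = Dose / Vd = 1600 / 198 = 8.081 mg/L
k = ln2 / t½ = 0.693147 / 39.2 = 0.01768 h⁻¹
Fraction remaining after one interval: r = e^(−kτ) = e^(−0.01768 × 71.3) = 0.2835
Before dose 3, 2 doses have been given (aged 1τ, 2τ).
C_trough = C₀ × (r + r²) = 8.081 × (0.2835 + 0.08037) = 2.940 mg/L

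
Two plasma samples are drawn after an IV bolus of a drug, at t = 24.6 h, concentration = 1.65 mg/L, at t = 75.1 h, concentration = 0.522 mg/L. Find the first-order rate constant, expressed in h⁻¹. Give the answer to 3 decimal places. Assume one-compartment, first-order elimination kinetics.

k = ln(C₁/C₂) / (t₂ − t₁) = ln(1.65/0.522) / (75.1 − 24.6)
  = 1.151 / 50.50 = 0.02279 h⁻¹

0.023 h⁻¹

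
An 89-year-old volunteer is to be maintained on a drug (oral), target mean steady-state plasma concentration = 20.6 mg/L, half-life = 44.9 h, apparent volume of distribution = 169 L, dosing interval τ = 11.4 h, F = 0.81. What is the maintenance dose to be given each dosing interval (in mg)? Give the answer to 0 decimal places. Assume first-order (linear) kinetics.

756 mg

k = ln2 / t½ = 0.693147 / 44.9 = 0.01544 h⁻¹
CL = k × Vd = 0.01544 × 169 = 2.609 L/h
At steady state, F × (Dose/τ) = Css × CL.
Dose = Css × CL × τ / F = 20.6 × 2.609 × 11.4 / 0.81 = 756.4 mg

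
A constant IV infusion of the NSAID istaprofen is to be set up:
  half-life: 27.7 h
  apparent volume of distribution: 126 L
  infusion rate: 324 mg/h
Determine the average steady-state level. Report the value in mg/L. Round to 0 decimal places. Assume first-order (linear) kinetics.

k = ln2 / t½ = 0.693147 / 27.7 = 0.02502 h⁻¹
CL = k × Vd = 0.02502 × 126 = 3.153 L/h
At steady state Css = R₀ / CL = 324 / 3.153 = 102.8 mg/L

103 mg/L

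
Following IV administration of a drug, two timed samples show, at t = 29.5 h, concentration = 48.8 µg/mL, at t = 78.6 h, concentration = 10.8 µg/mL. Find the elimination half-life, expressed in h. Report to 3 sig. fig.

22.6 h

k = ln(C₁/C₂) / (t₂ − t₁) = ln(48.8/10.8) / (78.6 − 29.5)
  = 1.508 / 49.10 = 0.03071 h⁻¹
t½ = ln2 / k = 0.693147 / 0.03071 = 22.57 h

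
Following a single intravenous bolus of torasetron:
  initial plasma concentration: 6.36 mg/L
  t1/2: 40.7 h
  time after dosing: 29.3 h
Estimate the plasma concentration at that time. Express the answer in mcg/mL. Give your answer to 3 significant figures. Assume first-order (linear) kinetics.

k = ln2 / t½ = 0.693147 / 40.7 = 0.01703 h⁻¹
C = C₀ · e^(−k·t) = 6.360 × e^(−0.01703 × 29.3)
  = 6.360 × 0.6072 = 3.862 mg/L
(3.862 mg/L = 3.862 mcg/mL)

3.86 mcg/mL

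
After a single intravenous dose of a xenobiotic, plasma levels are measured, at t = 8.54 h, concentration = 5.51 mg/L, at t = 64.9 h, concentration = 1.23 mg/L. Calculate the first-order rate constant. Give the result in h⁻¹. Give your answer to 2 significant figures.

k = ln(C₁/C₂) / (t₂ − t₁) = ln(5.51/1.23) / (64.9 − 8.54)
  = 1.500 / 56.36 = 0.02661 h⁻¹

0.027 h⁻¹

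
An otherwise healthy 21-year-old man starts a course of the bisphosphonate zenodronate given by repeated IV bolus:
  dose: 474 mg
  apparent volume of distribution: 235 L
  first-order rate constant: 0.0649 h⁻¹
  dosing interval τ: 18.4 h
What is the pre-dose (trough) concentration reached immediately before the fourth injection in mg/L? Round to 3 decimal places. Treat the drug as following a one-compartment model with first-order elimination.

C₀ per dose = Dose / Vd = 474 / 235 = 2.017 mg/L
Fraction remaining after one interval: r = e^(−kτ) = e^(−0.06490 × 18.4) = 0.3030
Before dose 4, 3 doses have been given (aged 1τ, 2τ, 3τ).
C_trough = C₀ × (r + r² + … + r^3) = C₀ × r(1−r^3)/(1−r)
        = 2.017 × 0.3030 × (1 − 0.02782) / (1 − 0.3030) = 0.8524 mg/L

0.852 mg/L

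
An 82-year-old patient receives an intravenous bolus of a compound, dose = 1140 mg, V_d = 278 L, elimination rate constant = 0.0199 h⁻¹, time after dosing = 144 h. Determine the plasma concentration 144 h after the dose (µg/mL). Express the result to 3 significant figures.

0.234 µg/mL

C₀ = Dose / Vd = 1140 / 278 = 4.101 mg/L
C = C₀ · e^(−k·t) = 4.101 × e^(−0.01990 × 144)
  = 4.101 × 0.05695 = 0.2336 mg/L
(0.2336 mg/L = 0.2336 µg/mL)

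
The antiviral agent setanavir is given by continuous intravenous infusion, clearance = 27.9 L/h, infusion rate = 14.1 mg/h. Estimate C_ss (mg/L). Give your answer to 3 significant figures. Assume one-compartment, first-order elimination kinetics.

At steady state Css = R₀ / CL = 14.1 / 27.90 = 0.5054 mg/L

0.505 mg/L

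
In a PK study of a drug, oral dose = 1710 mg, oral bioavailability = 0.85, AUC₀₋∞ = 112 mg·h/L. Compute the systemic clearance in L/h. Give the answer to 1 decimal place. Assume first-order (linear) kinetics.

CL = F·Dose / AUC = 0.85 × 1710 / 112 = 12.98 L/h

13.0 L/h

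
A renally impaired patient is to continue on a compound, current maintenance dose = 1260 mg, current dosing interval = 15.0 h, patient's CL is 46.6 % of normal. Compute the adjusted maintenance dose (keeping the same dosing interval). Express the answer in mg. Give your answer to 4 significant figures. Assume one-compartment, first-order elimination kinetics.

To keep the same average steady-state level, dosing rate must scale with clearance.
CL ratio = 46.6 / 100 = 0.4660
New dose (same interval) = 1260 × 0.4660 = 587.2 mg

587.2 mg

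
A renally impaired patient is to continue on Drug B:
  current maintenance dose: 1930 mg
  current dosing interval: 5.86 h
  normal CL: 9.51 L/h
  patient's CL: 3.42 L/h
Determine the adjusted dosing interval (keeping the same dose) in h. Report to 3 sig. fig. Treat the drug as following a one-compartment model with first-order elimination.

To keep the same average steady-state level, dosing rate must scale with clearance.
CL ratio = 3.42 / 9.51 = 0.3596
New interval (same dose) = 5.86 / 0.3596 = 16.30 h

16.3 h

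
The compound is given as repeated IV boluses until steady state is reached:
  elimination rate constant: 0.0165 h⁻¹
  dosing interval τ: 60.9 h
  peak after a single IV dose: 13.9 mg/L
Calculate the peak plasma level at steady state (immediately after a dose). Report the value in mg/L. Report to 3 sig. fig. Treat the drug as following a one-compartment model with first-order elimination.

21.9 mg/L

e^(−kτ) = e^(−0.01650 × 60.9) = 0.3661
Accumulation ratio R = 1 / (1 − e^(−kτ)) = 1 / (1 − 0.3661) = 1.578
Steady-state peak = C₀ × R = 13.9 × 1.578 = 21.93 mg/L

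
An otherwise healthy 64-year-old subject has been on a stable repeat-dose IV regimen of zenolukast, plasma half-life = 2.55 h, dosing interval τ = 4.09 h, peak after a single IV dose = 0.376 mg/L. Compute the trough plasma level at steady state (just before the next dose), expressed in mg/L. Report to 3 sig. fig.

k = ln2 / t½ = 0.693147 / 2.55 = 0.2718 h⁻¹
e^(−kτ) = e^(−0.2718 × 4.09) = 0.3290
Accumulation ratio R = 1 / (1 − e^(−kτ)) = 1 / (1 − 0.3290) = 1.490
Steady-state trough = C₀ × R × e^(−kτ) = 0.376 × 1.490 × 0.3290 = 0.1843 mg/L

0.184 mg/L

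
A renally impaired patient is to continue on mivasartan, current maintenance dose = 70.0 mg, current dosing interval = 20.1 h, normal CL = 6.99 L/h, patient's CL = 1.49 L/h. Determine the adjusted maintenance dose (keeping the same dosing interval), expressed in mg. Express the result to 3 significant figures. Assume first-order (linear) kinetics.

14.9 mg

To keep the same average steady-state level, dosing rate must scale with clearance.
CL ratio = 1.49 / 6.99 = 0.2132
New dose (same interval) = 70.0 × 0.2132 = 14.92 mg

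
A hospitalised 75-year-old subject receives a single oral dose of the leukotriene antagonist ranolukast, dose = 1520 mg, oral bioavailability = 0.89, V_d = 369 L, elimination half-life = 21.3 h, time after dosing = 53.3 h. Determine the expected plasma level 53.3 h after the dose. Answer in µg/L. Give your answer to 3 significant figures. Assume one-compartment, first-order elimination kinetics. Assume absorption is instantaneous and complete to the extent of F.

Amount reaching circulation = F × Dose = 0.89 × 1520 = 1353 mg
C₀ = F·Dose / Vd = 1353 / 369 = 3.667 mg/L
k = ln2 / t½ = 0.693147 / 21.3 = 0.03254 h⁻¹
C = C₀ · e^(−k·t) = 3.667 × e^(−0.03254 × 53.3)
  = 3.667 × 0.1765 = 0.6472 mg/L
Convert: 0.6472 mg/L × 1000 = 647.2 µg/L

647 µg/L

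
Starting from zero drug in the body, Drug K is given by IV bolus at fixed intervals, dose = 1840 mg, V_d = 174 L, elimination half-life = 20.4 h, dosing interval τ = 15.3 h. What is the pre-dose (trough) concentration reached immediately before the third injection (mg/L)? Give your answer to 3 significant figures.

10.0 mg/L

C₀ per dose = Dose / Vd = 1840 / 174 = 10.57 mg/L
k = ln2 / t½ = 0.693147 / 20.4 = 0.03398 h⁻¹
Fraction remaining after one interval: r = e^(−kτ) = e^(−0.03398 × 15.3) = 0.5946
Before dose 3, 2 doses have been given (aged 1τ, 2τ).
C_trough = C₀ × (r + r²) = 10.57 × (0.5946 + 0.3535) = 10.02 mg/L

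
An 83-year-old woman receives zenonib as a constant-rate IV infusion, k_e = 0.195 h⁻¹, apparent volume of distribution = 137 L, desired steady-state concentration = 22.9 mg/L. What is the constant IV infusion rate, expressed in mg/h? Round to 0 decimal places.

612 mg/h

CL = k × Vd = 0.1950 × 137 = 26.72 L/h
At steady state, infusion rate R₀ = Css × CL = 22.9 × 26.72 = 611.9 mg/h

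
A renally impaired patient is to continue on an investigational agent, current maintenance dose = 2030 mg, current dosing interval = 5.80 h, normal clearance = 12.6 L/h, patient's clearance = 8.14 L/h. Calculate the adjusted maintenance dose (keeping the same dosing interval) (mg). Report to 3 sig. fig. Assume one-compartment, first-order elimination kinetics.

To keep the same average steady-state level, dosing rate must scale with clearance.
CL ratio = 8.14 / 12.6 = 0.6460
New dose (same interval) = 2030 × 0.6460 = 1311 mg

1310 mg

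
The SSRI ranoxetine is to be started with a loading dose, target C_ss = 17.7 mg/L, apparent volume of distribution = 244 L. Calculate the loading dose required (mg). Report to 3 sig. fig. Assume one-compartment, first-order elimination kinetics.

4320 mg

LD = Css × Vd = 17.7 × 244 = 4319 mg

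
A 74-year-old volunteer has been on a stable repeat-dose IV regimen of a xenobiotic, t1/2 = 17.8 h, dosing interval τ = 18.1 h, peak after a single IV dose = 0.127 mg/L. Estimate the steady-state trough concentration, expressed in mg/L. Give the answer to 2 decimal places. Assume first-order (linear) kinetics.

0.12 mg/L

k = ln2 / t½ = 0.693147 / 17.8 = 0.03894 h⁻¹
e^(−kτ) = e^(−0.03894 × 18.1) = 0.4942
Accumulation ratio R = 1 / (1 − e^(−kτ)) = 1 / (1 − 0.4942) = 1.977
Steady-state trough = C₀ × R × e^(−kτ) = 0.127 × 1.977 × 0.4942 = 0.1241 mg/L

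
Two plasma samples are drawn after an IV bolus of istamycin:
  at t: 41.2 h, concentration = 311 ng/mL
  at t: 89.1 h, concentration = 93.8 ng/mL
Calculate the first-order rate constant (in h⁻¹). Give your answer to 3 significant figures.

0.0250 h⁻¹

k = ln(C₁/C₂) / (t₂ − t₁) = ln(311/93.8) / (89.1 − 41.2)
  = 1.199 / 47.90 = 0.02503 h⁻¹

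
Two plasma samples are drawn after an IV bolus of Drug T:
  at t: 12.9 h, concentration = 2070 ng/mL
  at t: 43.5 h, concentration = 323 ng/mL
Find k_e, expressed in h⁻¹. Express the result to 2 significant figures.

0.061 h⁻¹

k = ln(C₁/C₂) / (t₂ − t₁) = ln(2070/323) / (43.5 − 12.9)
  = 1.858 / 30.60 = 0.06072 h⁻¹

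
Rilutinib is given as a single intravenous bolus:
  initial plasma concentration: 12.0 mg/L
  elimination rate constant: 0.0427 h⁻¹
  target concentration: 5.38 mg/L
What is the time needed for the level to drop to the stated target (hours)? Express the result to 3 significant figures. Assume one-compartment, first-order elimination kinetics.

18.8 h

t = ln(C₀ / C) / k = ln(12.00 / 5.38) / 0.04270
  = ln(2.230) / 0.04270 = 0.8020 / 0.04270 = 18.78 h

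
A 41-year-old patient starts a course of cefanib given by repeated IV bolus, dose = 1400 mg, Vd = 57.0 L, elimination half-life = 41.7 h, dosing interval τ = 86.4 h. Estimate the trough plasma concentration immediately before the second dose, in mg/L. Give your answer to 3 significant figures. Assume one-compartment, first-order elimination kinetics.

5.84 mg/L

C₀ per dose = Dose / Vd = 1400 / 57.0 = 24.56 mg/L
k = ln2 / t½ = 0.693147 / 41.7 = 0.01662 h⁻¹
Fraction remaining after one interval: r = e^(−kτ) = e^(−0.01662 × 86.4) = 0.2379
Before dose 2, 1 dose has been given (aged 1τ).
C_trough = C₀ × r = 24.56 × 0.2379 = 5.843 mg/L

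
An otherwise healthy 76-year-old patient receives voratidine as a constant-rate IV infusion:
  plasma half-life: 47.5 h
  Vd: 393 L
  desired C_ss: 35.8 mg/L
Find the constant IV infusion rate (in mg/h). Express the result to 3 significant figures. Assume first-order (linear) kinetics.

k = ln2 / t½ = 0.693147 / 47.5 = 0.01459 h⁻¹
CL = k × Vd = 0.01459 × 393 = 5.734 L/h
At steady state, infusion rate R₀ = Css × CL = 35.8 × 5.734 = 205.3 mg/h

205 mg/h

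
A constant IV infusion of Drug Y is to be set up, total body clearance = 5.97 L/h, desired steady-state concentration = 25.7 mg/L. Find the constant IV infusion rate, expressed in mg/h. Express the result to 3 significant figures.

153 mg/h

At steady state, infusion rate R₀ = Css × CL = 25.7 × 5.970 = 153.4 mg/h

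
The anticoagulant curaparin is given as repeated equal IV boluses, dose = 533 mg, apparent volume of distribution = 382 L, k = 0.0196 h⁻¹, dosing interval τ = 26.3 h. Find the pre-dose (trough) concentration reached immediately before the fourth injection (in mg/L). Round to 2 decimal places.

C₀ per dose = Dose / Vd = 533 / 382 = 1.395 mg/L
Fraction remaining after one interval: r = e^(−kτ) = e^(−0.01960 × 26.3) = 0.5972
Before dose 4, 3 doses have been given (aged 1τ, 2τ, 3τ).
C_trough = C₀ × (r + r² + … + r^3) = C₀ × r(1−r^3)/(1−r)
        = 1.395 × 0.5972 × (1 − 0.2130) / (1 − 0.5972) = 1.628 mg/L

1.63 mg/L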